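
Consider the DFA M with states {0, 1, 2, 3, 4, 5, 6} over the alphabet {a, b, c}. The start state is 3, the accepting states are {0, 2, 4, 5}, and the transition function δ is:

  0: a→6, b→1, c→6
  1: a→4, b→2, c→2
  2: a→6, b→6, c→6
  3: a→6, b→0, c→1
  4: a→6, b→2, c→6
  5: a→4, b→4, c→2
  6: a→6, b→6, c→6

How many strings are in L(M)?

The useful subgraph on states {0, 1, 2, 3, 4} is acyclic, so L(M) is finite; the longest accepting path visits 5 useful states, giving maximum string length 4.
Counting accepting paths from 3 by length: 1 of length 1, 3 of length 2, 4 of length 3, 1 of length 4. Total 9.

9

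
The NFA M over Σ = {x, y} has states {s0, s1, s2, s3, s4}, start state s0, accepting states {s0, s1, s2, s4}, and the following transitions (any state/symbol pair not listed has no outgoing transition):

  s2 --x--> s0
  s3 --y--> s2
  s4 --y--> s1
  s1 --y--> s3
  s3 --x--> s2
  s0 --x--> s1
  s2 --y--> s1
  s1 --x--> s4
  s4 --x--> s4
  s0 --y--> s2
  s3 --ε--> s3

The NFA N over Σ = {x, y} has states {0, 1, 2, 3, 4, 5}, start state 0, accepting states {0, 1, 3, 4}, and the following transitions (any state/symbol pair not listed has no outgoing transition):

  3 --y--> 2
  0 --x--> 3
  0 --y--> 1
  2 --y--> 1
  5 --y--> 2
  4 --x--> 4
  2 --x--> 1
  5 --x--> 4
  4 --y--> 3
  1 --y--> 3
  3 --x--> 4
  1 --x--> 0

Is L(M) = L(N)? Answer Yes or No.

Exploring the product automaton M × N from the start pair (s0, 0), following both machines on each input symbol, reaches 5 state pairs: (s0, 0), (s1, 3), (s2, 1), (s4, 4), (s3, 2).
M accepts in {s0, s1, s2, s4} and N accepts in {0, 1, 3, 4}. In every reachable pair the two components are either both accepting — (s0, 0), (s1, 3), (s2, 1), (s4, 4) — or both non-accepting, so no string is accepted by exactly one of the machines: L(M) \ L(N) and L(N) \ L(M) are both empty.
Hence every string is accepted by M iff it is accepted by N, and the two languages coincide.

Yes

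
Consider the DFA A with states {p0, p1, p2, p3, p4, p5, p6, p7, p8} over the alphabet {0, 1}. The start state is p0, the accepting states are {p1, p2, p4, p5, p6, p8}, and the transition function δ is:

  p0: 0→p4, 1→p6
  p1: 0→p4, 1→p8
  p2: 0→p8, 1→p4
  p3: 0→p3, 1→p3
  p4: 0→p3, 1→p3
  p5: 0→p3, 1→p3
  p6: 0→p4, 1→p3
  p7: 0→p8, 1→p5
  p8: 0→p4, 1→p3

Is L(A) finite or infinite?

finite

The useful states (reachable from p0 and able to reach an accepting state) are {p0, p4, p6}.
Restricted to these states the transition graph has no cycle, so every accepting path has bounded length and L is finite.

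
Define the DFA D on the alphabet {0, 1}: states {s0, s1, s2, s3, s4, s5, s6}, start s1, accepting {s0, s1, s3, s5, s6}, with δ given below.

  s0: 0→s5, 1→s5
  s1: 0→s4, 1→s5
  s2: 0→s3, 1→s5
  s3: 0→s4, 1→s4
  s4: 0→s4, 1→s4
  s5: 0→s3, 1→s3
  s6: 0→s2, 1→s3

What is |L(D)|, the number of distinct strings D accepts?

The useful subgraph on states {s1, s3, s5} is acyclic, so L(D) is finite; the longest accepting path visits 3 useful states, giving maximum string length 2.
Counting accepting paths from s1 by length: 1 of length 0, 1 of length 1, 2 of length 2. Total 4.

4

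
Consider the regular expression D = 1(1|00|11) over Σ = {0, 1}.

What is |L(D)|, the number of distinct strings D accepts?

The expression has no Kleene star, so L(D) is finite. Expanding the alternatives gives {11, 100, 111}.
That is 1 of length 2, 2 of length 3: 3 strings in all.

3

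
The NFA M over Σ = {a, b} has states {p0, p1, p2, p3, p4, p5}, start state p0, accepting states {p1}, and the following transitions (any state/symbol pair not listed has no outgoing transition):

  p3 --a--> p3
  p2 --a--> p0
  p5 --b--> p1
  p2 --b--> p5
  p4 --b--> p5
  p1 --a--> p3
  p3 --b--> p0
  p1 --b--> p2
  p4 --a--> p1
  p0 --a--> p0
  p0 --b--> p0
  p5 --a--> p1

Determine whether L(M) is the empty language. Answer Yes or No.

Yes

The states reachable from the start state are {p0}.
None of the accepting states {p1} is reachable, so no string is accepted and L(M) = ∅.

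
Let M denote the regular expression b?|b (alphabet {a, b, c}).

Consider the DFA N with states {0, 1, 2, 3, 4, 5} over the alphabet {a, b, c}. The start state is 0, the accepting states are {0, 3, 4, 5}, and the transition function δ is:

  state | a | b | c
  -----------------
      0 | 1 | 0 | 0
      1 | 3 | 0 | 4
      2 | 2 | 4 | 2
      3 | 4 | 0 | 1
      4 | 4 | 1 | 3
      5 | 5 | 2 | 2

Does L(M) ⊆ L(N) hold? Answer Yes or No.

Converting the expression M to a DFA (subset construction, then merging equivalent states) gives the minimal DFA with states {m0, m1, m2}, start state m0, accepting states {m0, m2} and transitions m0: a→m1, b→m2, c→m1; m1: a→m1, b→m1, c→m1; m2: a→m1, b→m1, c→m1.
Exploring the product automaton M × N from the start pair (m0, 0), following both machines on each input symbol, reaches 6 state pairs: (m0, 0), (m1, 1), (m2, 0), (m1, 0), (m1, 3), (m1, 4).
M accepts in {m0, m2} and N accepts in {0, 3, 4, 5}. The reachable pairs whose M-component is accepting are (m0, 0), (m2, 0); in each of them the N-component is accepting too, so the product for L(M) \ L(N) (M-component accepting, N-component rejecting) has no reachable accepting pair and the difference is empty.
Hence every string in L(M) is also in L(N).

Yes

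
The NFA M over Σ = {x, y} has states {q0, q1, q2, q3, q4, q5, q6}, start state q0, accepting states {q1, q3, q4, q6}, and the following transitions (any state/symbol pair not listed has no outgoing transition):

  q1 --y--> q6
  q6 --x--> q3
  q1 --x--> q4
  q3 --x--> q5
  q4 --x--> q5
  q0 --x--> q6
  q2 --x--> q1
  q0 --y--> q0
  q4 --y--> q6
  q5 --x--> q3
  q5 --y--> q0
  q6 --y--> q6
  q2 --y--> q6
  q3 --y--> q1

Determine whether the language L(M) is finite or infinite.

infinite

State q0 is reachable from the start and can reach an accepting state, and it lies on the cycle q0 → q0.
Traversing that cycle any number of times yields accepted strings of unbounded length, so the language is infinite.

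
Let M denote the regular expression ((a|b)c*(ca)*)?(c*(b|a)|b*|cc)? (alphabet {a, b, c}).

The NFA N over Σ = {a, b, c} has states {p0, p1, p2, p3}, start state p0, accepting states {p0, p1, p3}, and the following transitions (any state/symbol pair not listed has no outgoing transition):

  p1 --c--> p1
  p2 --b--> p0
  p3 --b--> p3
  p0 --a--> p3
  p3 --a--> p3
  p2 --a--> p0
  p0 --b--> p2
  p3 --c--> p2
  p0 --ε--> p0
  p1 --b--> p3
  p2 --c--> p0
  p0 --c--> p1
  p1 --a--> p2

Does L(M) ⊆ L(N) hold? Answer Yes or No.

No

The string b is in L(M) but not in L(N).
So L(M) ⊄ L(N).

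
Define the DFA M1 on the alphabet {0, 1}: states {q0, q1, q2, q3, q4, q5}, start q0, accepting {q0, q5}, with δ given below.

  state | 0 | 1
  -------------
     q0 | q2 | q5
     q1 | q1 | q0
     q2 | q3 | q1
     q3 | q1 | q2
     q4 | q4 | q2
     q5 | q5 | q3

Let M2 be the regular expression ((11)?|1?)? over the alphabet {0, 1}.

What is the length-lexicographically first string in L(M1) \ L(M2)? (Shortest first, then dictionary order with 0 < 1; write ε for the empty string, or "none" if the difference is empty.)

The string 10 is accepted by M1 but not by M2.
No shorter string lies in the difference, and 10 is the lexicographically first length-2 string in L(M1) \ L(M2).

10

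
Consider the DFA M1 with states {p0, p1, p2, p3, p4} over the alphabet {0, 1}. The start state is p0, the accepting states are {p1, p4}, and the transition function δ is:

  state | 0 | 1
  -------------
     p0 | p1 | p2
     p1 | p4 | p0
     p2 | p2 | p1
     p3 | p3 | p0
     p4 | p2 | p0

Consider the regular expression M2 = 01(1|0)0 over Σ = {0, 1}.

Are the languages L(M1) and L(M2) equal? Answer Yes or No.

No

The string 0 is accepted by M1 but rejected by M2.
So L(M1) ≠ L(M2).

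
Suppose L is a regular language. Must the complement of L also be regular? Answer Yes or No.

Yes

Take a complete DFA for L and swap accepting and non-accepting states; the resulting DFA accepts exactly Σ* \ L.
So the regular languages are closed under complement.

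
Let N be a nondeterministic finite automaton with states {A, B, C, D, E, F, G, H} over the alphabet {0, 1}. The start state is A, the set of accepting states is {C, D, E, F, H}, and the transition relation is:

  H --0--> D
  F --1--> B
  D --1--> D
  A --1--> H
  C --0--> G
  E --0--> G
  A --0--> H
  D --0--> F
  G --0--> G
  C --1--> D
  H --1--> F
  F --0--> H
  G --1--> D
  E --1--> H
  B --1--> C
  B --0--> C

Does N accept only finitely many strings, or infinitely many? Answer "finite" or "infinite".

infinite

State D is reachable from the start and can reach an accepting state, and it lies on the cycle D → D.
Traversing that cycle any number of times yields accepted strings of unbounded length, so the language is infinite.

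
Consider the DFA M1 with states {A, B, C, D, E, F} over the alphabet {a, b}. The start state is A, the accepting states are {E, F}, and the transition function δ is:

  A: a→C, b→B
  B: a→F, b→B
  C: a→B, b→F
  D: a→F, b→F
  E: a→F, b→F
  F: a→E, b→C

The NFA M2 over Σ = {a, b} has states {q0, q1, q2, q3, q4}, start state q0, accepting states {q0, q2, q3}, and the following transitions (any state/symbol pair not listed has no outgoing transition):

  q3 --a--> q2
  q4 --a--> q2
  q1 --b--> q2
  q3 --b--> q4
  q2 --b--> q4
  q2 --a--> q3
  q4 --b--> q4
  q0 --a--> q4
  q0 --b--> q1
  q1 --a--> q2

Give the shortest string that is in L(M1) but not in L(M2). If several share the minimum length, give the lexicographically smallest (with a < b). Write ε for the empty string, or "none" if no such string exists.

ab

The string ab is accepted by M1 but not by M2.
No shorter string lies in the difference, and ab is the lexicographically first length-2 string in L(M1) \ L(M2).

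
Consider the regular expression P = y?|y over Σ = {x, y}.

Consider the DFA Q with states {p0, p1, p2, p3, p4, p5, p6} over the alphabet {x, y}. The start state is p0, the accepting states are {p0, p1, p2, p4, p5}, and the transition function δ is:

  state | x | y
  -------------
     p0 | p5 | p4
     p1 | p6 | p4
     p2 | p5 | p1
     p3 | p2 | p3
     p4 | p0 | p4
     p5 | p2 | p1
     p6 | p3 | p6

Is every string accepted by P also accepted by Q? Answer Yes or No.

Yes

Converting the expression P to a DFA (subset construction, then merging equivalent states) gives the minimal DFA with states {r0, r1, r2}, start state r0, accepting states {r0, r2} and transitions r0: x→r1, y→r2; r1: x→r1, y→r1; r2: x→r1, y→r1.
Exploring the product automaton P × Q from the start pair (r0, p0), following both machines on each input symbol, reaches 9 state pairs: (r0, p0), (r1, p5), (r2, p4), (r1, p2), (r1, p1), (r1, p0), (r1, p4), (r1, p6), (r1, p3).
P accepts in {r0, r2} and Q accepts in {p0, p1, p2, p4, p5}. The reachable pairs whose P-component is accepting are (r0, p0), (r2, p4); in each of them the Q-component is accepting too, so the product for L(P) \ L(Q) (P-component accepting, Q-component rejecting) has no reachable accepting pair and the difference is empty.
Hence every string in L(P) is also in L(Q).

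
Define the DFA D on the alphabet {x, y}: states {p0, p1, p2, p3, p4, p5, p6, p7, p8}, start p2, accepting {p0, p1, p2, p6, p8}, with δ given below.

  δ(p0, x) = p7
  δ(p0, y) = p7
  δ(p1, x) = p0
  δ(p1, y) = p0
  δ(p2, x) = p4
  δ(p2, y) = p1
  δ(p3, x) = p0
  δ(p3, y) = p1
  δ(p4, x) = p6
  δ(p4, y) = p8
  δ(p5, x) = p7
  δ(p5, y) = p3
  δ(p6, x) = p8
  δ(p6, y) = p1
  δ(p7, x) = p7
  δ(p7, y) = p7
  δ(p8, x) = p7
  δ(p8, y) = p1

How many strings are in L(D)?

The useful subgraph on states {p0, p1, p2, p4, p6, p8} is acyclic, so L(D) is finite; the longest accepting path visits 6 useful states, giving maximum string length 5.
Counting accepting paths from p2 by length: 1 of length 0, 1 of length 1, 4 of length 2, 3 of length 3, 5 of length 4, 2 of length 5. Total 16.

16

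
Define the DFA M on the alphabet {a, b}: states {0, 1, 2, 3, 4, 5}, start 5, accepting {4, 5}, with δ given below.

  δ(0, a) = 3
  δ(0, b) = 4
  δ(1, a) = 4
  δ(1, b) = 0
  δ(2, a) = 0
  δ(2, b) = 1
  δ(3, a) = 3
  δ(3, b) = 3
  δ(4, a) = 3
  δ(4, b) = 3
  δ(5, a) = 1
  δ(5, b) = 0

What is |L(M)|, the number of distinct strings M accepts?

The useful subgraph on states {0, 1, 4, 5} is acyclic, so L(M) is finite; the longest accepting path visits 4 useful states, giving maximum string length 3.
Counting accepting paths from 5 by length: 1 of length 0, 2 of length 2, 1 of length 3. Total 4.

4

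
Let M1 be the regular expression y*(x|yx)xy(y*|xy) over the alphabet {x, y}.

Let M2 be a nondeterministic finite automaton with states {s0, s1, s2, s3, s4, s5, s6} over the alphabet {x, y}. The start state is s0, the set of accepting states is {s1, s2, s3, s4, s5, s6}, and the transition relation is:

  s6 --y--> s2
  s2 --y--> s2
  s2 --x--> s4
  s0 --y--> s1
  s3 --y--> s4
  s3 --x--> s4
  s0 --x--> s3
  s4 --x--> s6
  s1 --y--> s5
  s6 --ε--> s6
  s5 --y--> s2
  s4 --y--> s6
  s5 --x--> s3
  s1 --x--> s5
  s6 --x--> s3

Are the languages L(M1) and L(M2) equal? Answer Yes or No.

The string x is accepted by M2 but rejected by M1.
So L(M1) ≠ L(M2).

No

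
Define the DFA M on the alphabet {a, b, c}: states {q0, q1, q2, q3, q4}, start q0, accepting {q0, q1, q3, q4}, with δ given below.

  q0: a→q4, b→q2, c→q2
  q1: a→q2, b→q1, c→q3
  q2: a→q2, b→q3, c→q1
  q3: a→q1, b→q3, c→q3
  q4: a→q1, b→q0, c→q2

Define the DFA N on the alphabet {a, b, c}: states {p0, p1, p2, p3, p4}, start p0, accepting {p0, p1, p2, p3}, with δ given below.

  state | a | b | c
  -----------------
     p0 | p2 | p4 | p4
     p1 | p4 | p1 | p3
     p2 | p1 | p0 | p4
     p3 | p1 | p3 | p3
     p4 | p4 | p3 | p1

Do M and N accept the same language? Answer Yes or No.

Exploring the product automaton M × N from the start pair (q0, p0), following both machines on each input symbol, reaches 5 state pairs: (q0, p0), (q4, p2), (q2, p4), (q1, p1), (q3, p3).
M accepts in {q0, q1, q3, q4} and N accepts in {p0, p1, p2, p3}. In every reachable pair the two components are either both accepting — (q0, p0), (q4, p2), (q1, p1), (q3, p3) — or both non-accepting, so no string is accepted by exactly one of the machines: L(M) \ L(N) and L(N) \ L(M) are both empty.
Hence every string is accepted by M iff it is accepted by N, and the two languages coincide.

Yes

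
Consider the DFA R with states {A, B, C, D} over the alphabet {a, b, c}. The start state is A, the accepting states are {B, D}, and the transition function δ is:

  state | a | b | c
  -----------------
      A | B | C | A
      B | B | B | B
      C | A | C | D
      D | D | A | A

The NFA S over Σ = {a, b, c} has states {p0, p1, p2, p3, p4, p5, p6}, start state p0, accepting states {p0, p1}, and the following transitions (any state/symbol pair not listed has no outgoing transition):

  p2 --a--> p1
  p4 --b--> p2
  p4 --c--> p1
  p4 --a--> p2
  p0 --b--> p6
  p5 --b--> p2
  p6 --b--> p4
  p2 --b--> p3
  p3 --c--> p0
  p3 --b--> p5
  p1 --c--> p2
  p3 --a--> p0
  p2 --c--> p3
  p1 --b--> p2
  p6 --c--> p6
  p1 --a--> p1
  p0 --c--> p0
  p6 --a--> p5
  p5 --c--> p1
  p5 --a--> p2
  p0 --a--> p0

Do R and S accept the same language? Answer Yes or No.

The string ab is accepted by R but rejected by S.
So L(R) ≠ L(S).

No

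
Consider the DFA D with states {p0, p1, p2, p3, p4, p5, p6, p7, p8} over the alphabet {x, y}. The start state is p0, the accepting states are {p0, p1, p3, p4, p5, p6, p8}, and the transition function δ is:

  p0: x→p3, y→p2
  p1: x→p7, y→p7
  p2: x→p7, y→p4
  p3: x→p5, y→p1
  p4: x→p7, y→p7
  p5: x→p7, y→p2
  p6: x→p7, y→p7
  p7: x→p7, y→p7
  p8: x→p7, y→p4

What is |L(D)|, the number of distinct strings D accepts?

The useful subgraph on states {p0, p1, p2, p3, p4, p5} is acyclic, so L(D) is finite; the longest accepting path visits 5 useful states, giving maximum string length 4.
Counting accepting paths from p0 by length: 1 of length 0, 1 of length 1, 3 of length 2, 1 of length 4. Total 6.

6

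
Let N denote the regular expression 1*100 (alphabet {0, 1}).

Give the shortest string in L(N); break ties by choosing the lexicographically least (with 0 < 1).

100

By inspection of the expression, no string of length less than 3 matches, and 100 is the lexicographically first match of length 3.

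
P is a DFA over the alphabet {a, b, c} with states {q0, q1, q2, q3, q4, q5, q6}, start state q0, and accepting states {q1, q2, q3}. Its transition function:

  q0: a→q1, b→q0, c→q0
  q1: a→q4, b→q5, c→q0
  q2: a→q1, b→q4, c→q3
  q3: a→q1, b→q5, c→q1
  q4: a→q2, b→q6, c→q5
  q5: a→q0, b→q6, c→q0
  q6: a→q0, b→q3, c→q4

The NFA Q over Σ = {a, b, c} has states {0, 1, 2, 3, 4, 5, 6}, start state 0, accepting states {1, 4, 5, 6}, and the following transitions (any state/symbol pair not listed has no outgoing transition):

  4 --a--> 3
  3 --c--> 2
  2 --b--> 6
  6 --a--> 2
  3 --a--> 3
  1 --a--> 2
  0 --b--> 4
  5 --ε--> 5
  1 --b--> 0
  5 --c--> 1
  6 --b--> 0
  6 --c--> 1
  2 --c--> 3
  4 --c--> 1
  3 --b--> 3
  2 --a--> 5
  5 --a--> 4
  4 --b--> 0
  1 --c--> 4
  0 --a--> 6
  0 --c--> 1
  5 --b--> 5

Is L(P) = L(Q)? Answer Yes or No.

The string ba is accepted by P but rejected by Q.
So L(P) ≠ L(Q).

No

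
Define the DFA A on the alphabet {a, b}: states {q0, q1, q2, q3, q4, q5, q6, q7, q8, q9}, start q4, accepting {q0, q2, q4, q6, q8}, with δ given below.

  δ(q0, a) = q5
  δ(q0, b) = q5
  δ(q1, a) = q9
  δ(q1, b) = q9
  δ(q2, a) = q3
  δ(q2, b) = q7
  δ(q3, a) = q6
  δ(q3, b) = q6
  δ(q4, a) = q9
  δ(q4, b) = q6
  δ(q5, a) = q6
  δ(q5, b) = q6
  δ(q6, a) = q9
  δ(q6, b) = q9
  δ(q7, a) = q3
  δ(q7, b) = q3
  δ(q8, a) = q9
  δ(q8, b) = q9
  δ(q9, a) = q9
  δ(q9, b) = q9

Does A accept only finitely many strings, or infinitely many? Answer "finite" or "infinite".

finite

The useful states (reachable from q4 and able to reach an accepting state) are {q4, q6}.
Restricted to these states the transition graph has no cycle, so every accepting path has bounded length and L is finite.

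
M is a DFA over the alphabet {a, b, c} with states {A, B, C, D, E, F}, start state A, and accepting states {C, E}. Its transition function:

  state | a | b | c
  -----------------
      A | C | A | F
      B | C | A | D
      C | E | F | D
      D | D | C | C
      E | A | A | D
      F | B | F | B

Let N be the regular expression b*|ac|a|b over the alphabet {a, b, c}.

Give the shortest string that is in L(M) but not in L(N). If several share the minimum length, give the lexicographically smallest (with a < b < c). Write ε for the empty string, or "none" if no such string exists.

aa

The string aa is accepted by M but not by N.
No shorter string lies in the difference, and aa is the lexicographically first length-2 string in L(M) \ L(N).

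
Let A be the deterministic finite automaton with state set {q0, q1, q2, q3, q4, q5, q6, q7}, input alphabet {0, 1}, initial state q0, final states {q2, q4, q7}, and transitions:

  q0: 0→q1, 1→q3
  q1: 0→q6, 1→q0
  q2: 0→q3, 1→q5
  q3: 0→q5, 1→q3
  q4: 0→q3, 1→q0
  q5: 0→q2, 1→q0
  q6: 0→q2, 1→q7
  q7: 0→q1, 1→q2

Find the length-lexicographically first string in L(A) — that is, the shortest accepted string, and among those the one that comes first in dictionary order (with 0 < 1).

000

A breadth-first search from q0 reaches an accepting state first via the path q0 → q1 → q6 → q2 on input 000.
No string of length < 3 is accepted (BFS exhausts all shorter strings without reaching an accepting state), and 000 is the lexicographically least accepting string of length 3.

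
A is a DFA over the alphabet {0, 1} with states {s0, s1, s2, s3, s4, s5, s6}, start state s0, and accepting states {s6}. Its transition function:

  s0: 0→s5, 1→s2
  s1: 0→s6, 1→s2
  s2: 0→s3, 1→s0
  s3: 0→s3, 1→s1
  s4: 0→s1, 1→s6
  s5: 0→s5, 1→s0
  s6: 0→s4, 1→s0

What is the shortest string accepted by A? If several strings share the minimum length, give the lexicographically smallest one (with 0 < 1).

1010

A breadth-first search from s0 reaches an accepting state first via the path s0 → s2 → s3 → s1 → s6 on input 1010.
No string of length < 4 is accepted (BFS exhausts all shorter strings without reaching an accepting state), and 1010 is the lexicographically least accepting string of length 4.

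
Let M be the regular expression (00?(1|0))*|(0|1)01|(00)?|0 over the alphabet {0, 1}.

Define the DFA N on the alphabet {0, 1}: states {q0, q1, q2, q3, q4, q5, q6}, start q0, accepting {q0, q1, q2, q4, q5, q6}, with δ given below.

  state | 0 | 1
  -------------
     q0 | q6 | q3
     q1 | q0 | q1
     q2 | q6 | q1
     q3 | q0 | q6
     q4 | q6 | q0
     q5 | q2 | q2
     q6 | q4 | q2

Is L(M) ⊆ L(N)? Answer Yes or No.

The string 101 is in L(M) but not in L(N).
So L(M) ⊄ L(N).

No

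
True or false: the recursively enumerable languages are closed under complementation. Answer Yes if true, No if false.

If both L and its complement were r.e., running the two recognisers in parallel would decide L, so L would be recursive; but there are r.e. languages that are not recursive (e.g. the halting problem), and their complements are therefore not r.e.

No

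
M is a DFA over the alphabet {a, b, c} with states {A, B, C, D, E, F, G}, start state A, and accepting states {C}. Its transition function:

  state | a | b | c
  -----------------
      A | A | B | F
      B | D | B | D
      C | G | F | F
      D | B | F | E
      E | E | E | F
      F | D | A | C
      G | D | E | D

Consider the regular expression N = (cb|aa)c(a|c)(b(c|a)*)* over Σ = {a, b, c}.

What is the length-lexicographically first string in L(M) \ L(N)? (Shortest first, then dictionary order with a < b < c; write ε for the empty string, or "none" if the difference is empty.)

cc

The string cc is accepted by M but not by N.
No shorter string lies in the difference, and cc is the lexicographically first length-2 string in L(M) \ L(N).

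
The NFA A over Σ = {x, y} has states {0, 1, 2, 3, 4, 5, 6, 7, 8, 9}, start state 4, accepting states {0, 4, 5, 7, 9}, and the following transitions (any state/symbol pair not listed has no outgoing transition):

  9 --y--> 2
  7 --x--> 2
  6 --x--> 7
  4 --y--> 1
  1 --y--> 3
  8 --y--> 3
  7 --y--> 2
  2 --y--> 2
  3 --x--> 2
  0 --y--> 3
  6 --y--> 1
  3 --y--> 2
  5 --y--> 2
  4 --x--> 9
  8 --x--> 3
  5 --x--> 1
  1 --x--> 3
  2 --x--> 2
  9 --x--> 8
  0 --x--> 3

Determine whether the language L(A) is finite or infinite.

finite

The useful states (reachable from 4 and able to reach an accepting state) are {4, 9}.
Restricted to these states the transition graph has no cycle, so every accepting path has bounded length and L is finite.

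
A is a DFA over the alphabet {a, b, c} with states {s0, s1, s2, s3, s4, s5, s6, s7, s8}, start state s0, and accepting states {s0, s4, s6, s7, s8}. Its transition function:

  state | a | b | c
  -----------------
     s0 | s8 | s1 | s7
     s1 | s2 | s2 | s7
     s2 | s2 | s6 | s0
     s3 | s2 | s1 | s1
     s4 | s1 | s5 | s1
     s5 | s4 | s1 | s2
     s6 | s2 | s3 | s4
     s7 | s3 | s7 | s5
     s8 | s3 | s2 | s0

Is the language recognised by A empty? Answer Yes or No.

The empty string ε is accepted: the run s0 ends in the accepting state s0.
Since at least one string is accepted, L(A) is not empty.

No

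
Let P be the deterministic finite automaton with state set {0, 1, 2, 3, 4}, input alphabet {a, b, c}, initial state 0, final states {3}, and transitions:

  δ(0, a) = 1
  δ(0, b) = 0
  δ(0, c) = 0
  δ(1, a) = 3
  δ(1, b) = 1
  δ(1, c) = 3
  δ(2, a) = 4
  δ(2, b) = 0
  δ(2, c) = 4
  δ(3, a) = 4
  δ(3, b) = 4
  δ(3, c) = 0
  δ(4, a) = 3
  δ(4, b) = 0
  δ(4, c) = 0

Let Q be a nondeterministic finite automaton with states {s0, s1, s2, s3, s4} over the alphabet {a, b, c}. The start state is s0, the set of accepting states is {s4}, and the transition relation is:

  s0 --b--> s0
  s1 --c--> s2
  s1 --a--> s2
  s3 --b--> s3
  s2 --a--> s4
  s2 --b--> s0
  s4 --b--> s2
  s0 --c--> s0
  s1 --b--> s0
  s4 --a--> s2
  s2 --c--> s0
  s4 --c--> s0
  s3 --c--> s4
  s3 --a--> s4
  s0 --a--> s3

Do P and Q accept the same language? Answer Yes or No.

Exploring the product automaton P × Q from the start pair (0, s0), following both machines on each input symbol, reaches 4 state pairs: (0, s0), (1, s3), (3, s4), (4, s2).
P accepts in {3} and Q accepts in {s4}. In every reachable pair the two components are either both accepting — (3, s4) — or both non-accepting, so no string is accepted by exactly one of the machines: L(P) \ L(Q) and L(Q) \ L(P) are both empty.
Hence every string is accepted by P iff it is accepted by Q, and the two languages coincide.

Yes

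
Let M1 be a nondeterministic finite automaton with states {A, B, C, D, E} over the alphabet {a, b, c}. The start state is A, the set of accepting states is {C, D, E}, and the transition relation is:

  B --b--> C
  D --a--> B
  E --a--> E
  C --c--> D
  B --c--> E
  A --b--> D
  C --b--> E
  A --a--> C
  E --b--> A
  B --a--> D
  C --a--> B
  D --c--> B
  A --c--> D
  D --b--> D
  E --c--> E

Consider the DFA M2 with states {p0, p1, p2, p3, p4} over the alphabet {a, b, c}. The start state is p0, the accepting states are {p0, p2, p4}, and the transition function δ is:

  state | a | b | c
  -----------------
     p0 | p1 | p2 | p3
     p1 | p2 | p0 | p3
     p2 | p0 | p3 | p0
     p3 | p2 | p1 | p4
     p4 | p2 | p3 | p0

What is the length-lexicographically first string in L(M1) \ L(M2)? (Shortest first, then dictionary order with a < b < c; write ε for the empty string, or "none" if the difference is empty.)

The string a is accepted by M1 but not by M2.
No shorter string lies in the difference, and a is the lexicographically first length-1 string in L(M1) \ L(M2).

a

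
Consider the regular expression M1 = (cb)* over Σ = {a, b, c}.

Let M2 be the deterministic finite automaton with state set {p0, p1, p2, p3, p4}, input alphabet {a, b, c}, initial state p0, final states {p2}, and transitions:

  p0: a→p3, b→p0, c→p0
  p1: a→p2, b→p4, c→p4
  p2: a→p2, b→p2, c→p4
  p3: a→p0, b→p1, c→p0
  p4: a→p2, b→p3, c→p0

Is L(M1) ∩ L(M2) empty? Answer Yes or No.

Yes

Converting the expression M1 to a DFA (subset construction, then merging equivalent states) gives the minimal DFA with states {r0, r1, r2}, start state r0, accepting states {r0} and transitions r0: a→r1, b→r1, c→r2; r1: a→r1, b→r1, c→r1; r2: a→r1, b→r0, c→r1.
Exploring the product automaton M1 × M2 from the start pair (r0, p0), following both machines on each input symbol, reaches 7 state pairs: (r0, p0), (r1, p3), (r1, p0), (r2, p0), (r1, p1), (r1, p2), (r1, p4).
M1 accepts in {r0} and M2 accepts in {p2}; no reachable pair has both components accepting, so no string drives both machines to acceptance simultaneously and L(M1) ∩ L(M2) = ∅.
So no string is accepted by both, and the intersection is empty.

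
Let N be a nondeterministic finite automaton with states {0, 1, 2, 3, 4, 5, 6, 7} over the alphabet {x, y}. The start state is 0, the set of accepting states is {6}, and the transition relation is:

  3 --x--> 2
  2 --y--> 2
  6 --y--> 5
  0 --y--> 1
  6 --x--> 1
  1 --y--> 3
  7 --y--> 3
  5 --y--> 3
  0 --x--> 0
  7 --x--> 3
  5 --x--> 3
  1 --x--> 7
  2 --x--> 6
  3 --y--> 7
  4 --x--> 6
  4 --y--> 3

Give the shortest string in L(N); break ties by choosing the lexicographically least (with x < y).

yyxx

A breadth-first search from 0 reaches an accepting state first via the path 0 → 1 → 3 → 2 → 6 on input yyxx.
No string of length < 4 is accepted (BFS exhausts all shorter strings without reaching an accepting state), and yyxx is the lexicographically least accepting string of length 4.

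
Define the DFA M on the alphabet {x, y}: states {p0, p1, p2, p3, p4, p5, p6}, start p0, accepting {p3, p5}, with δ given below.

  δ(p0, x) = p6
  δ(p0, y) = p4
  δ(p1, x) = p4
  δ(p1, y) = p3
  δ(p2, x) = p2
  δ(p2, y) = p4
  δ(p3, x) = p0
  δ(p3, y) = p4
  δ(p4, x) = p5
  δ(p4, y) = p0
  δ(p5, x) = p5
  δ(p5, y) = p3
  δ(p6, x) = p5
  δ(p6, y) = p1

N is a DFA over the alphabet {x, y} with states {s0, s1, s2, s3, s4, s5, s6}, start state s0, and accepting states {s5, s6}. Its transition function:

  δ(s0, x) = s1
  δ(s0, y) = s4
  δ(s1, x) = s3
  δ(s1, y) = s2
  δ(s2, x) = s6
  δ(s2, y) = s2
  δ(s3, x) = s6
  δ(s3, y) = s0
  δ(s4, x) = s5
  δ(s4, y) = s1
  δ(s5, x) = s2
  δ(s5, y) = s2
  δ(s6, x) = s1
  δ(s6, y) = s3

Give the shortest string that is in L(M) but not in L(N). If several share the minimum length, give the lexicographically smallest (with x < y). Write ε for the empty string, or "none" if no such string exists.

xx

The string xx is accepted by M but not by N.
No shorter string lies in the difference, and xx is the lexicographically first length-2 string in L(M) \ L(N).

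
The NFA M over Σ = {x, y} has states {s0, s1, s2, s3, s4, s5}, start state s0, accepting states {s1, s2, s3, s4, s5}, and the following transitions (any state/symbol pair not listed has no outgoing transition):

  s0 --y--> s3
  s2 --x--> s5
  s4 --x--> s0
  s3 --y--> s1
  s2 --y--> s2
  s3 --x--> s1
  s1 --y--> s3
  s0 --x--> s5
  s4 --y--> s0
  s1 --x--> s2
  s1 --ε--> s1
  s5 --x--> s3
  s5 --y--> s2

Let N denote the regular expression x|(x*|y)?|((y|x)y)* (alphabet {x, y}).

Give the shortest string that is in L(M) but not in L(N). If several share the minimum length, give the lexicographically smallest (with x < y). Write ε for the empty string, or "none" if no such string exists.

The string yx is accepted by M but not by N.
No shorter string lies in the difference, and yx is the lexicographically first length-2 string in L(M) \ L(N).

yx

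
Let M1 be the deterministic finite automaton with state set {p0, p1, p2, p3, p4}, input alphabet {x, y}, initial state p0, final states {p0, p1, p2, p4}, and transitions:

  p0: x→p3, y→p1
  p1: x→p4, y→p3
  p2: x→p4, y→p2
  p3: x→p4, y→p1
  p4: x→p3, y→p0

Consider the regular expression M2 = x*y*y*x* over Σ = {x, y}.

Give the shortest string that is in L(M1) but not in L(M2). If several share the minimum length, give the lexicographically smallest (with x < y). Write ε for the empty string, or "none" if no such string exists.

The string yxy is accepted by M1 but not by M2.
No shorter string lies in the difference, and yxy is the lexicographically first length-3 string in L(M1) \ L(M2).

yxy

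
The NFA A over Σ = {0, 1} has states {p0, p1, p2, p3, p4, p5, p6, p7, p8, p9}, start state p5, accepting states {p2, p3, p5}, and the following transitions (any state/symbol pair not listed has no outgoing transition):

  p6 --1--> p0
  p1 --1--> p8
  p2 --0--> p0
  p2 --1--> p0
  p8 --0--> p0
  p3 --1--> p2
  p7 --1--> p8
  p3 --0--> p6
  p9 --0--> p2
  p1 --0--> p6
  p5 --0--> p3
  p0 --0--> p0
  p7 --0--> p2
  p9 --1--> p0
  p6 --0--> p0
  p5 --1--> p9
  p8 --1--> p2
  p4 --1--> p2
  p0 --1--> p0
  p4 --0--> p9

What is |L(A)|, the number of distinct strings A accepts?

4

The useful subgraph on states {p2, p3, p5, p9} is acyclic, so L(A) is finite; the longest accepting path visits 3 useful states, giving maximum string length 2.
Counting accepting paths from p5 by length: 1 of length 0, 1 of length 1, 2 of length 2. Total 4.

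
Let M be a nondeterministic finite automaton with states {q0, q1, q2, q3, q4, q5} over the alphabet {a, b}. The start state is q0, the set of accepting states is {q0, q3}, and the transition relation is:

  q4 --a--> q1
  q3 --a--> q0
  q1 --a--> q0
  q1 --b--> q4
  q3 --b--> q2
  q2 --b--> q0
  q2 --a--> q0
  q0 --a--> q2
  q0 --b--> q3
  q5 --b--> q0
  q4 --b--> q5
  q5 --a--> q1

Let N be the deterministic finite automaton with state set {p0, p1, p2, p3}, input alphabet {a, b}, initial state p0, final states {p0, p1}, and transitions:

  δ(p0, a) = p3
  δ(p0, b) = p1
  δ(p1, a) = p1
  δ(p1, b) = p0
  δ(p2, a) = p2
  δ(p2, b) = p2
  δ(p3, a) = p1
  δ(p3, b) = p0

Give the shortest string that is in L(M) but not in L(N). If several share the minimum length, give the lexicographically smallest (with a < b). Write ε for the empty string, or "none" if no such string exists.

bba

The string bba is accepted by M but not by N.
No shorter string lies in the difference, and bba is the lexicographically first length-3 string in L(M) \ L(N).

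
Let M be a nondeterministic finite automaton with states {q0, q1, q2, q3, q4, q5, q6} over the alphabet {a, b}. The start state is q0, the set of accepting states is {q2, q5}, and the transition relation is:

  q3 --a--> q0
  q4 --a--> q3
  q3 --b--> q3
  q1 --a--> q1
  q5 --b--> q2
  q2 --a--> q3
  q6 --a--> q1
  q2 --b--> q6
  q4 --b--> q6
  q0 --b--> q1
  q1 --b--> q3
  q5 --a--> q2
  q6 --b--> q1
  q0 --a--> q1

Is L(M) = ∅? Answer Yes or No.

Yes

The states reachable from the start state are {q0, q1, q3}.
None of the accepting states {q2, q5} is reachable, so no string is accepted and L(M) = ∅.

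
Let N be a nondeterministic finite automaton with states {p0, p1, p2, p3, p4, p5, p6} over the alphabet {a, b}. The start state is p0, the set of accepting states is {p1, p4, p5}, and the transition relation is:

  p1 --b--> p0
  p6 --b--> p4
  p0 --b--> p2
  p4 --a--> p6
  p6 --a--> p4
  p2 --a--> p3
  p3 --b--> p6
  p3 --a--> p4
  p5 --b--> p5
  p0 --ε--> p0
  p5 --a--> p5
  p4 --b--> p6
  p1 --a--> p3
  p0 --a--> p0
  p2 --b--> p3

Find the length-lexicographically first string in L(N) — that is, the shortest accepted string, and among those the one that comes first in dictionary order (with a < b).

baa

A breadth-first search from p0 reaches an accepting state first via the path p0 → p2 → p3 → p4 on input baa.
No string of length < 3 is accepted (BFS exhausts all shorter strings without reaching an accepting state), and baa is the lexicographically least accepting string of length 3.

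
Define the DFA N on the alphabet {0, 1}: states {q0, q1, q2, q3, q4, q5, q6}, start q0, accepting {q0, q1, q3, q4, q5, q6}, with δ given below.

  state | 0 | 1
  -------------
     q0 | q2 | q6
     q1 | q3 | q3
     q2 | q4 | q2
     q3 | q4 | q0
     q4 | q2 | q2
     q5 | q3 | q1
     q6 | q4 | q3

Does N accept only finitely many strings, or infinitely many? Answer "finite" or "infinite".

infinite

State q2 is reachable from the start and can reach an accepting state, and it lies on the cycle q2 → q2.
Traversing that cycle any number of times yields accepted strings of unbounded length, so the language is infinite.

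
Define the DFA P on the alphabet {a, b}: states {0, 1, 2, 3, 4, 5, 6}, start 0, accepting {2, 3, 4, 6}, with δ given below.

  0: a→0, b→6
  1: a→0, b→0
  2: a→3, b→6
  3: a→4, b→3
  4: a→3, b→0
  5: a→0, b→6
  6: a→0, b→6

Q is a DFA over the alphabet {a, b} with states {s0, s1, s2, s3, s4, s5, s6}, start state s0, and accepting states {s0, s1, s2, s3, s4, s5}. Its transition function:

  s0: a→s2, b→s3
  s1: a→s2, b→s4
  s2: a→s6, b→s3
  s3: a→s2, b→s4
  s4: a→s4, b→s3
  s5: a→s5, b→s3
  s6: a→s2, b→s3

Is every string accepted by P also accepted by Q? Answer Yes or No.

Yes

Exploring the product automaton P × Q from the start pair (0, s0), following both machines on each input symbol, reaches 6 state pairs: (0, s0), (0, s2), (6, s3), (0, s6), (6, s4), (0, s4).
P accepts in {2, 3, 4, 6} and Q accepts in {s0, s1, s2, s3, s4, s5}. The reachable pairs whose P-component is accepting are (6, s3), (6, s4); in each of them the Q-component is accepting too, so the product for L(P) \ L(Q) (P-component accepting, Q-component rejecting) has no reachable accepting pair and the difference is empty.
Hence every string in L(P) is also in L(Q).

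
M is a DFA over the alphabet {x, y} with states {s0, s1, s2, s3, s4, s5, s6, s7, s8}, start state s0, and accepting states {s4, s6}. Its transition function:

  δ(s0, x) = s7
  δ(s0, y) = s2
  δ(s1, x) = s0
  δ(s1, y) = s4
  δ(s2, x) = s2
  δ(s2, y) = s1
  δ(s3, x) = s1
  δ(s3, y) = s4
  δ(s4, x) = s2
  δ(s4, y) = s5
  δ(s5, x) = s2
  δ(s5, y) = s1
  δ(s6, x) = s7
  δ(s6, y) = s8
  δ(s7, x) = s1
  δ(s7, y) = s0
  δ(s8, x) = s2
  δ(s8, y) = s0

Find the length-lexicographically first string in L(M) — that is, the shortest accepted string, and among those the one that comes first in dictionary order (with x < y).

A breadth-first search from s0 reaches an accepting state first via the path s0 → s7 → s1 → s4 on input xxy.
No string of length < 3 is accepted (BFS exhausts all shorter strings without reaching an accepting state), and xxy is the lexicographically least accepting string of length 3.

xxy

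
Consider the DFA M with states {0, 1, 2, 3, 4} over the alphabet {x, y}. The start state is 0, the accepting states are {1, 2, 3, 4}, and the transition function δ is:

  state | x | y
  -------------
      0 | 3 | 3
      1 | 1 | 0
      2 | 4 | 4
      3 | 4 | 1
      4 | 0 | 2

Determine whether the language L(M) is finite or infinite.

State 0 is reachable from the start and can reach an accepting state, and it lies on the cycle 0 → 3 → 1 → 0.
Traversing that cycle any number of times yields accepted strings of unbounded length, so the language is infinite.

infinite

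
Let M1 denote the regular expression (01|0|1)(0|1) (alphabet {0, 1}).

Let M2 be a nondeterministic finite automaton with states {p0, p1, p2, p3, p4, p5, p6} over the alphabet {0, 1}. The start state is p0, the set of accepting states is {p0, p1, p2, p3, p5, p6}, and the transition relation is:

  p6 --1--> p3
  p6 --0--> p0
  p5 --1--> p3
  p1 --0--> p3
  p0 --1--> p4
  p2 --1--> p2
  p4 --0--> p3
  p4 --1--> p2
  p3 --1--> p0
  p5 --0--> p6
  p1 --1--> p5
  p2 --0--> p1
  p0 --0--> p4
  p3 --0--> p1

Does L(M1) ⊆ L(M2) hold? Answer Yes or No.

Yes

Converting the expression M1 to a DFA (subset construction, then merging equivalent states) gives the minimal DFA with states {r0, r1, r2, r3, r4, r5}, start state r0, accepting states {r3, r4} and transitions r0: 0→r1, 1→r2; r1: 0→r3, 1→r4; r2: 0→r3, 1→r3; r3: 0→r5, 1→r5; r4: 0→r3, 1→r3; r5: 0→r5, 1→r5.
Exploring the product automaton M1 × M2 from the start pair (r0, p0), following both machines on each input symbol, reaches 14 state pairs: (r0, p0), (r1, p4), (r2, p4), (r3, p3), (r4, p2), (r3, p2), (r5, p1), (r5, p0), (r3, p1), (r5, p2), (r5, p3), (r5, p5), (r5, p4), (r5, p6).
M1 accepts in {r3, r4} and M2 accepts in {p0, p1, p2, p3, p5, p6}. The reachable pairs whose M1-component is accepting are (r3, p3), (r4, p2), (r3, p2), (r3, p1); in each of them the M2-component is accepting too, so the product for L(M1) \ L(M2) (M1-component accepting, M2-component rejecting) has no reachable accepting pair and the difference is empty.
Hence every string in L(M1) is also in L(M2).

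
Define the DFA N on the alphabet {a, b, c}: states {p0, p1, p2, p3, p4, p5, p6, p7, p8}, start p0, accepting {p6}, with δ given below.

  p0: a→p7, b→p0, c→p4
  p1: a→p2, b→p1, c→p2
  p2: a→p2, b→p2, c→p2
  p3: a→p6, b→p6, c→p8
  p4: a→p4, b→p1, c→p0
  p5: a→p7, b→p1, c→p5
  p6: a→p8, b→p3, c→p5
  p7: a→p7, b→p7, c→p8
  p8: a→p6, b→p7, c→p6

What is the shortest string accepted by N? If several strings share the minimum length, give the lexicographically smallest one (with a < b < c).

aca

A breadth-first search from p0 reaches an accepting state first via the path p0 → p7 → p8 → p6 on input aca.
No string of length < 3 is accepted (BFS exhausts all shorter strings without reaching an accepting state), and aca is the lexicographically least accepting string of length 3.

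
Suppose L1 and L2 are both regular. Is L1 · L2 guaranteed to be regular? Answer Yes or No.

Yes

If R₁ and R₂ are regular expressions for the two languages then R₁R₂ denotes L₁L₂; on automata, add ε-moves from every accepting state of an NFA for L₁ to the start state of an NFA for L₂ and keep only the second machine's accepting states.
So the regular languages are closed under concatenation.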